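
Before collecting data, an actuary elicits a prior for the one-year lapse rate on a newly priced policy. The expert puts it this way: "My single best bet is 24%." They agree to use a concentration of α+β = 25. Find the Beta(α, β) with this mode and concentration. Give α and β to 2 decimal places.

For α,β > 1 the Beta mode is (α−1)/(α+β−2). With α+β = 25, the mode is (α−1)/23.
Set (α−1)/23 = 0.24 → α = 1 + 0.24·23 = 6.52.
β = 25 − α = 18.48.

α = 6.52, β = 18.48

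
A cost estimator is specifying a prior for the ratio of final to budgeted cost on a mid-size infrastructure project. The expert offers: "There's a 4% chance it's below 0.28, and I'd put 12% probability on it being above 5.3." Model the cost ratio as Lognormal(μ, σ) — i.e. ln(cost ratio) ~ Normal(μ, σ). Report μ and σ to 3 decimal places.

If T ~ Lognormal(μ,σ) then ln T ~ Normal(μ,σ), so the p-quantile of ln T is μ + z_p·σ.
ln(0.28) = -1.273 and ln(5.3) = 1.668; z_{0.04} = -1.751, z_{0.88} = 1.175.
σ = (1.668 − -1.273)/(1.175 − (-1.751)) = 1.005.
μ = -1.273 − (-1.751)·1.005 = 0.487.

μ ≈ 0.487, σ ≈ 1.005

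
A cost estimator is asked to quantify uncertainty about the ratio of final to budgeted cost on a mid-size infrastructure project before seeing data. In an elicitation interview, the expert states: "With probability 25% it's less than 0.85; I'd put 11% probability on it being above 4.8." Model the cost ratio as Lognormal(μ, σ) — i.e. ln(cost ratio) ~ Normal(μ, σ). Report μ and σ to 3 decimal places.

If T ~ Lognormal(μ,σ) then ln T ~ Normal(μ,σ), so the p-quantile of ln T is μ + z_p·σ.
ln(0.85) = -0.1625 and ln(4.8) = 1.569; z_{0.25} = -0.6745, z_{0.89} = 1.227.
σ = (1.569 − -0.1625)/(1.227 − (-0.6745)) = 0.911.
μ = -0.1625 − (-0.6745)·0.911 = 0.452.

μ ≈ 0.452, σ ≈ 0.911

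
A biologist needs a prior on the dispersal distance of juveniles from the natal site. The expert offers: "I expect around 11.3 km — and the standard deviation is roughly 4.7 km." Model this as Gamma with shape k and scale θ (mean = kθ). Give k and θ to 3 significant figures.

k ≈ 5.78, θ ≈ 1.95

For Gamma(k, scale θ): mean = kθ, variance = kθ², so CV = 1/√k.
CV = SD/mean = 4.7/11.3 = 0.4159, hence k = 1/CV² = 5.78.
Then θ = mean/k = 11.3/5.78 = 1.95.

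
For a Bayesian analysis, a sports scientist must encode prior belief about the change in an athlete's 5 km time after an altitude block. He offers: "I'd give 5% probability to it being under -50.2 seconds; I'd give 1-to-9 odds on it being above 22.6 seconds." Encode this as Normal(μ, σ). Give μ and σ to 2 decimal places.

The p-quantile of Normal(μ,σ) is μ + z_p·σ, with z_{0.05} = -1.645 and z_{0.9} = 1.282.
Eliminate σ: μ = (z₂·x₁ − z₁·x₂)/(z₂ − z₁) = (1.282·-50.2 − (-1.645)·22.6)/2.926 = -9.28.
Then σ = (x₂ − x₁)/(z₂ − z₁) = (22.6 − -50.2)/2.926 = 24.88.

μ = -9.28, σ = 24.88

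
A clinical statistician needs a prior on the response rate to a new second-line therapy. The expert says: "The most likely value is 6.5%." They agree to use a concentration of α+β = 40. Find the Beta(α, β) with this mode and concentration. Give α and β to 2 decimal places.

α = 3.47, β = 36.53

For α,β > 1 the Beta mode is (α−1)/(α+β−2). With α+β = 40, the mode is (α−1)/38.
Set (α−1)/38 = 0.065 → α = 1 + 0.065·38 = 3.47.
β = 40 − α = 36.53.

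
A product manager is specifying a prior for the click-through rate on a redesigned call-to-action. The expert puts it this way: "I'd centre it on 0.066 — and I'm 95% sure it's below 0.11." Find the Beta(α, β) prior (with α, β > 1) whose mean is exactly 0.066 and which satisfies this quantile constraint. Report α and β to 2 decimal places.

With mean 0.066 fixed, write α = 0.066s, β = 0.934s where s = α+β.
Need P(θ < 0.11) = 0.95 under Beta(0.066s, 0.934s). Normal approximation: (q−m)/√(m(1−m)/s) ≈ z_{0.95} = 1.64, so s ≈ 0.066·0.934·(1.64)²/(0.11−0.066)² = 86.1.
At s = 86.1: P(θ<0.11) ≈ 0.935. Adjusting to match 0.95 gives s ≈ 104.29.
So α = 0.066·104.29 ≈ 6.88, β = 0.934·104.29 ≈ 97.41.

α ≈ 6.88, β ≈ 97.41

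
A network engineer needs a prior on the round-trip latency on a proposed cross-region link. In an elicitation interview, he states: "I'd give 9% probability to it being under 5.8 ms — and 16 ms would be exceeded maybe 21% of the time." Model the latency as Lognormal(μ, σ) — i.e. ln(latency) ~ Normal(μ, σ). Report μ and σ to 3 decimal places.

If T ~ Lognormal(μ,σ) then ln T ~ Normal(μ,σ), so the p-quantile of ln T is μ + z_p·σ.
ln(5.8) = 1.758 and ln(16) = 2.773; z_{0.09} = -1.341, z_{0.79} = 0.8064.
σ = (2.773 − 1.758)/(0.8064 − (-1.341)) = 0.473.
μ = 1.758 − (-1.341)·0.473 = 2.391.

μ ≈ 2.391, σ ≈ 0.473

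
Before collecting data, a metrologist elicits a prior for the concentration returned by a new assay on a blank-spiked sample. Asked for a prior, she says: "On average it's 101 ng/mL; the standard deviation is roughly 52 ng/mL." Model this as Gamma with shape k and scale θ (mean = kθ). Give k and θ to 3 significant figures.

For Gamma(k, scale θ): mean = kθ, variance = kθ², so CV = 1/√k.
CV = SD/mean = 52/101 = 0.5149, hence k = 1/CV² = 3.77.
Then θ = mean/k = 101/3.77 = 26.8.

k ≈ 3.77, θ ≈ 26.8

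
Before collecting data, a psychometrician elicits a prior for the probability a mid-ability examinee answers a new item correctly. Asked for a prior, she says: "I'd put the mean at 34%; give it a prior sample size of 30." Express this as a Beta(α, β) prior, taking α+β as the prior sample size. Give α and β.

α = 10.2, β = 19.8

Under the effective-sample-size interpretation, Beta(α, β) has prior mean α/(α+β) and prior sample size α+β.
So α+β = 30 and α/(α+β) = 0.34, giving α = 0.34·30 = 10.2 and β = 30 − 10.2 = 19.8.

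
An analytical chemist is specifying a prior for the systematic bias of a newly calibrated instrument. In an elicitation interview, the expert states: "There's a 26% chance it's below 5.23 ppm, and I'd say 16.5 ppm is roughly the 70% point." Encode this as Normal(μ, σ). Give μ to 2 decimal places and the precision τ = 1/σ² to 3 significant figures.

μ = 11.44, τ = 0.0107

For Normal(μ,σ), the p-quantile is μ + z_p·σ. Here z_{0.26} = -0.6433, z_{0.7} = 0.5244.
So 5.23 = μ − 0.6433σ and 16.5 = μ + 0.5244σ.
Subtracting: σ = (16.5 − 5.23)/(0.5244 − (-0.6433)) = 9.65.
Then μ = 5.23 − (-0.6433)·9.65 = 11.44.
Precision τ = 1/σ² = 1/9.651² = 0.0107.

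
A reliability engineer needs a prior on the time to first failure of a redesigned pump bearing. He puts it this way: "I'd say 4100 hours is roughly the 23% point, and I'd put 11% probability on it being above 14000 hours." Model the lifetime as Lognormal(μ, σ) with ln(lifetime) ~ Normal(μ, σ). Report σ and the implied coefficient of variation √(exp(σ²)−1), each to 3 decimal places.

σ ≈ 0.625, CV ≈ 0.691

If T ~ Lognormal(μ,σ) then ln T ~ Normal(μ,σ), so the p-quantile of ln T is μ + z_p·σ.
ln(4100) = 8.319 and ln(14000) = 9.547; z_{0.23} = -0.7388, z_{0.89} = 1.227.
σ = (9.547 − 8.319)/(1.227 − (-0.7388)) = 0.625.
μ = 8.319 − (-0.7388)·0.625 = 8.780.
CV = √(exp(σ²)−1) = √(exp(0.3904)−1) = 0.691.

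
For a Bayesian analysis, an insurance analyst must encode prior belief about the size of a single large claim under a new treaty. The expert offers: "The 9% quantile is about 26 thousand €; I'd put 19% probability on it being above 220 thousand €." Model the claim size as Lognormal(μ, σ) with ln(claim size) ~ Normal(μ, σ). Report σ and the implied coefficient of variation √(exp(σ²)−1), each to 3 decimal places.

σ ≈ 0.963, CV ≈ 1.235

If T ~ Lognormal(μ,σ) then ln T ~ Normal(μ,σ), so the p-quantile of ln T is μ + z_p·σ.
ln(26) = 3.258 and ln(220) = 5.394; z_{0.09} = -1.341, z_{0.81} = 0.8779.
σ = (5.394 − 3.258)/(0.8779 − (-1.341)) = 0.963.
μ = 3.258 − (-1.341)·0.963 = 4.549.
CV = √(exp(σ²)−1) = √(exp(0.9265)−1) = 1.235.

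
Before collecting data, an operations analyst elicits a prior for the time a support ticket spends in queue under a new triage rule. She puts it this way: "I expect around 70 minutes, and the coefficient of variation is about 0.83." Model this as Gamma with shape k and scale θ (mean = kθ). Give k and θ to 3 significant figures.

For Gamma(k, scale θ): mean = kθ, variance = kθ², so CV = 1/√k.
CV = 0.83, hence k = 1/CV² = 1.45.
Then θ = mean/k = 70/1.45 = 48.2.

k ≈ 1.45, θ ≈ 48.2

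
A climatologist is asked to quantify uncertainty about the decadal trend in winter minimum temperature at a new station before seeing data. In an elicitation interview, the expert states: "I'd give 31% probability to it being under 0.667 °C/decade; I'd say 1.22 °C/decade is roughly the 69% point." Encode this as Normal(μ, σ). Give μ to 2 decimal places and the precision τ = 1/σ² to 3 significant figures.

μ = 0.94, τ = 3.22

The p-quantile of Normal(μ,σ) is μ + z_p·σ, with z_{0.31} = -0.4959 and z_{0.69} = 0.4959.
Eliminate σ: μ = (z₂·x₁ − z₁·x₂)/(z₂ − z₁) = (0.4959·0.667 − (-0.4959)·1.22)/0.9917 = 0.94.
Then σ = (x₂ − x₁)/(z₂ − z₁) = (1.22 − 0.667)/0.9917 = 0.56.
Precision τ = 1/σ² = 1/0.5576² = 3.22.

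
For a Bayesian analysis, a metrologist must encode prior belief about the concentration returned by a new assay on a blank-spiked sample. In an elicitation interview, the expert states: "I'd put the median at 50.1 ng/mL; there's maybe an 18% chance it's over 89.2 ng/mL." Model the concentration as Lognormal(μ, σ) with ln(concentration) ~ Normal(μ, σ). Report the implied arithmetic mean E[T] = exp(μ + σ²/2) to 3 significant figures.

If T ~ Lognormal(μ,σ) then ln T ~ Normal(μ,σ), so the p-quantile of ln T is μ + z_p·σ.
ln(50.1) = 3.914 and ln(89.2) = 4.491; z_{0.5} = 0, z_{0.82} = 0.9154.
σ = (4.491 − 3.914)/(0.9154 − (0)) = 0.630.
μ = 3.914 − (0)·0.630 = 3.914.
E[T] = exp(μ + σ²/2) = exp(3.914 + 0.1986) = 61.1 ng/mL.

E[T] ≈ 61.1 ng/mL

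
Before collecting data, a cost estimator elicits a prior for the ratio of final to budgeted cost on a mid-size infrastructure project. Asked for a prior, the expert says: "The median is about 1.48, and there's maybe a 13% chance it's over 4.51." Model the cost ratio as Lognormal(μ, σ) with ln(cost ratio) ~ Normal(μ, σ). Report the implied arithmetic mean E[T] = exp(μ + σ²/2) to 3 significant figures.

If T ~ Lognormal(μ,σ) then ln T ~ Normal(μ,σ), so the p-quantile of ln T is μ + z_p·σ.
ln(1.48) = 0.392 and ln(4.51) = 1.506; z_{0.5} = 0, z_{0.87} = 1.126.
σ = (1.506 − 0.392)/(1.126 − (0)) = 0.989.
μ = 0.392 − (0)·0.989 = 0.392.
E[T] = exp(μ + σ²/2) = exp(0.392 + 0.4893) = 2.41.

E[T] ≈ 2.41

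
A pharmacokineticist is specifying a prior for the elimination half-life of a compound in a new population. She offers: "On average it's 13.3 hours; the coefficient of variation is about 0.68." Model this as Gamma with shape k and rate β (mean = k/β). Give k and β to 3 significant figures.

For Gamma(k, rate β): mean = k/β, variance = k/β², so CV = 1/√k.
CV = 0.68, hence k = 1/CV² = 2.16.
Then β = k/mean = 2.16/13.3 = 0.163.

k ≈ 2.16, β ≈ 0.163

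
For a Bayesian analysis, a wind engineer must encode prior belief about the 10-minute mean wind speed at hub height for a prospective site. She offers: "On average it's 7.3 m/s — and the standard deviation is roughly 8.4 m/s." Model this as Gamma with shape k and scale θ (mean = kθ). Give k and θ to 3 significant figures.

For Gamma(k, scale θ): mean = kθ, variance = kθ², so CV = 1/√k.
CV = SD/mean = 8.4/7.3 = 1.151, hence k = 1/CV² = 0.755.
Then θ = mean/k = 7.3/0.755 = 9.67.

k ≈ 0.755, θ ≈ 9.67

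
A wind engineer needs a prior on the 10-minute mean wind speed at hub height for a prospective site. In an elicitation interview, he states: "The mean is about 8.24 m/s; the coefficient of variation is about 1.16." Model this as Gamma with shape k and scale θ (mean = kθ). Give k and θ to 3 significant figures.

For Gamma(k, scale θ): mean = kθ, variance = kθ², so CV = 1/√k.
CV = 1.16, hence k = 1/CV² = 0.743.
Then θ = mean/k = 8.24/0.743 = 11.1.

k ≈ 0.743, θ ≈ 11.1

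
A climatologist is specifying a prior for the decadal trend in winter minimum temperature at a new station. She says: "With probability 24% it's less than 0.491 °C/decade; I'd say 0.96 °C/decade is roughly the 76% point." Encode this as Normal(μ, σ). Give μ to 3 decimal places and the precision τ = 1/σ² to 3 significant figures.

μ = 0.726, τ = 9.07

The p-quantile of Normal(μ,σ) is μ + z_p·σ, with z_{0.24} = -0.7063 and z_{0.76} = 0.7063.
Eliminate σ: μ = (z₂·x₁ − z₁·x₂)/(z₂ − z₁) = (0.7063·0.491 − (-0.7063)·0.96)/1.413 = 0.726.
Then σ = (x₂ − x₁)/(z₂ − z₁) = (0.96 − 0.491)/1.413 = 0.332.
Precision τ = 1/σ² = 1/0.332² = 9.07.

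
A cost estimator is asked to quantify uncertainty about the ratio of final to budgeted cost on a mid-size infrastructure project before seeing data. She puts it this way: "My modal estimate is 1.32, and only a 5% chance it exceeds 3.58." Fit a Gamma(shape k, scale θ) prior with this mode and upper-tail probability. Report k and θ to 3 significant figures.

Gamma(k,θ) with k>1 has mode (k−1)θ, so θ = 1.32/(k−1).
Need P(X < 3.58) = 0.95 with θ tied to k this way. Start at k = 2, θ = 1.32: P(X<3.58) ≈ 0.754.
Too low — raise k to concentrate. Iterating converges to k ≈ 3.7.
Then θ = 1.32/(3.7−1) ≈ 0.489.

k ≈ 3.7, θ ≈ 0.489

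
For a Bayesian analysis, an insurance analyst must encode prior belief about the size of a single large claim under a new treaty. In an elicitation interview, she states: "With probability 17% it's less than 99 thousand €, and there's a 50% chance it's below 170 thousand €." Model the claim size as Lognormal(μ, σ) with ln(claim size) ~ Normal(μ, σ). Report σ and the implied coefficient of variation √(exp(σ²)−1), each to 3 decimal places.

σ ≈ 0.567, CV ≈ 0.615

If T ~ Lognormal(μ,σ) then ln T ~ Normal(μ,σ), so the p-quantile of ln T is μ + z_p·σ.
ln(99) = 4.595 and ln(170) = 5.136; z_{0.17} = -0.9542, z_{0.5} = 0.
σ = (5.136 − 4.595)/(0 − (-0.9542)) = 0.567.
μ = 4.595 − (-0.9542)·0.567 = 5.136.
CV = √(exp(σ²)−1) = √(exp(0.3211)−1) = 0.615.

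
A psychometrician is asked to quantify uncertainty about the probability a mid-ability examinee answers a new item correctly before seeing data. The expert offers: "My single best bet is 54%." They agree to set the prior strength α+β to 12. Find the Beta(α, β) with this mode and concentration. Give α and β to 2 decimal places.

For α,β > 1 the Beta mode is (α−1)/(α+β−2). With α+β = 12, the mode is (α−1)/10.
Set (α−1)/10 = 0.54 → α = 1 + 0.54·10 = 6.40.
β = 12 − α = 5.60.

α = 6.40, β = 5.60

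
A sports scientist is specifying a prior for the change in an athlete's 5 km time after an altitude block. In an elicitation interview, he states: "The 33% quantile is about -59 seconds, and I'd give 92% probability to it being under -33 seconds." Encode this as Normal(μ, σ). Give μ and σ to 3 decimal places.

For Normal(μ,σ), the p-quantile is μ + z_p·σ. Here z_{0.33} = -0.4399, z_{0.92} = 1.405.
So -59 = μ − 0.4399σ and -33 = μ + 1.405σ.
Subtracting: σ = (-33 − -59)/(1.405 − (-0.4399)) = 14.092.
Then μ = -59 − (-0.4399)·14.092 = -52.801.

μ = -52.801, σ = 14.092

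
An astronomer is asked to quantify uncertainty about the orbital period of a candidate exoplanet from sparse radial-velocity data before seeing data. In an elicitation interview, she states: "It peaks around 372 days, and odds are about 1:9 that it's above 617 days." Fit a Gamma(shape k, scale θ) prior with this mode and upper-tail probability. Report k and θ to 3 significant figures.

k ≈ 8.37, θ ≈ 50.5

Gamma(k,θ) with k>1 has mode (k−1)θ, so θ = 372/(k−1).
Need P(X < 617) = 0.9 with θ tied to k this way. Start at k = 2, θ = 372: P(X<617) ≈ 0.494.
Too low — raise k to concentrate. Iterating converges to k ≈ 8.37.
Then θ = 372/(8.37−1) ≈ 50.5.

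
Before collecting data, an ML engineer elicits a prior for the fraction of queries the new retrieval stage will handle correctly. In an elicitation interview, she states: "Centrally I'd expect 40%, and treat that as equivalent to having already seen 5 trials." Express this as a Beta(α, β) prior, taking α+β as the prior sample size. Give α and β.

Under the effective-sample-size interpretation, Beta(α, β) has prior mean α/(α+β) and prior sample size α+β.
So α+β = 5 and α/(α+β) = 0.4, giving α = 0.4·5 = 2 and β = 5 − 2 = 3.

α = 2, β = 3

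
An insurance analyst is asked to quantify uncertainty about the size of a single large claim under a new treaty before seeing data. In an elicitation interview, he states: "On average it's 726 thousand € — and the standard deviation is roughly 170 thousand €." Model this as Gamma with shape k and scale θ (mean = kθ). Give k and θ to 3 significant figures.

For Gamma(k, scale θ): mean = kθ, variance = kθ², so CV = 1/√k.
CV = SD/mean = 170/726 = 0.2342, hence k = 1/CV² = 18.2.
Then θ = mean/k = 726/18.2 = 39.8.

k ≈ 18.2, θ ≈ 39.8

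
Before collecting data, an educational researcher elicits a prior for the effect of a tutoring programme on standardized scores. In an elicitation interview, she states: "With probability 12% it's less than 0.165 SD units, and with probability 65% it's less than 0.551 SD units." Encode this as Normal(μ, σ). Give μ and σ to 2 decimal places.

μ = 0.46, σ = 0.25

For Normal(μ,σ), the p-quantile is μ + z_p·σ. Here z_{0.12} = -1.175, z_{0.65} = 0.3853.
So 0.165 = μ − 1.175σ and 0.551 = μ + 0.3853σ.
Subtracting: σ = (0.551 − 0.165)/(0.3853 − (-1.175)) = 0.25.
Then μ = 0.165 − (-1.175)·0.25 = 0.46.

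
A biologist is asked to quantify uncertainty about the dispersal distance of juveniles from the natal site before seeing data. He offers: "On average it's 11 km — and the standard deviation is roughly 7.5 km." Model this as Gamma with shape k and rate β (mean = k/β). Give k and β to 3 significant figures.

k ≈ 2.15, β ≈ 0.196

For Gamma(k, rate β): mean = k/β, variance = k/β², so CV = 1/√k.
CV = SD/mean = 7.5/11 = 0.6818, hence k = 1/CV² = 2.15.
Then β = k/mean = 2.15/11 = 0.196.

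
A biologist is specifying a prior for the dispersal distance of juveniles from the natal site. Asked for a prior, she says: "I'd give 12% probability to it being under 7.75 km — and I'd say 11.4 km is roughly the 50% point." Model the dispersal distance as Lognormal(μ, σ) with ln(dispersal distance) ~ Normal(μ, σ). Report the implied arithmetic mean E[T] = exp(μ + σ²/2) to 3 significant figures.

If T ~ Lognormal(μ,σ) then ln T ~ Normal(μ,σ), so the p-quantile of ln T is μ + z_p·σ.
ln(7.75) = 2.048 and ln(11.4) = 2.434; z_{0.12} = -1.175, z_{0.5} = 0.
σ = (2.434 − 2.048)/(0 − (-1.175)) = 0.328.
μ = 2.048 − (-1.175)·0.328 = 2.434.
E[T] = exp(μ + σ²/2) = exp(2.434 + 0.0539) = 12 km.

E[T] ≈ 12 km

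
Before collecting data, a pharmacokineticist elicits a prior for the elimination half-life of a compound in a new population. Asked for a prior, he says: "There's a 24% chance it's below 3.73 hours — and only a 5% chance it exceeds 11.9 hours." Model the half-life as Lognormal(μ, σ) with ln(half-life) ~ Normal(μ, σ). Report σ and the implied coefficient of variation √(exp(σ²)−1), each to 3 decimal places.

σ ≈ 0.493, CV ≈ 0.525

If T ~ Lognormal(μ,σ) then ln T ~ Normal(μ,σ), so the p-quantile of ln T is μ + z_p·σ.
ln(3.73) = 1.316 and ln(11.9) = 2.477; z_{0.24} = -0.7063, z_{0.95} = 1.645.
σ = (2.477 − 1.316)/(1.645 − (-0.7063)) = 0.493.
μ = 1.316 − (-0.7063)·0.493 = 1.665.
CV = √(exp(σ²)−1) = √(exp(0.2435)−1) = 0.525.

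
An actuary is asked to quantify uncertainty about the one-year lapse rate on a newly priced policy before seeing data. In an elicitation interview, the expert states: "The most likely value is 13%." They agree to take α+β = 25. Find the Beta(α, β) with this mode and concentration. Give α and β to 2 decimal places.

α = 3.99, β = 21.01

For α,β > 1 the Beta mode is (α−1)/(α+β−2). With α+β = 25, the mode is (α−1)/23.
Set (α−1)/23 = 0.13 → α = 1 + 0.13·23 = 3.99.
β = 25 − α = 21.01.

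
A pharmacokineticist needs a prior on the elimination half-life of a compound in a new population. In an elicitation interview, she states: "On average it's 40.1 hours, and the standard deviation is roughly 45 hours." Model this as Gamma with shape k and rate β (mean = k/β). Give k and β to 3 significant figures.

For Gamma(k, rate β): mean = k/β, variance = k/β², so CV = 1/√k.
CV = SD/mean = 45/40.1 = 1.122, hence k = 1/CV² = 0.794.
Then β = k/mean = 0.794/40.1 = 0.0198.

k ≈ 0.794, β ≈ 0.0198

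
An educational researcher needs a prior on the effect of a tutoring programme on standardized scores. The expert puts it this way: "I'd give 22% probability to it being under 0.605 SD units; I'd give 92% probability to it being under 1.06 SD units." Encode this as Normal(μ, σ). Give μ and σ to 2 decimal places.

μ = 0.77, σ = 0.21

The p-quantile of Normal(μ,σ) is μ + z_p·σ, with z_{0.22} = -0.7722 and z_{0.92} = 1.405.
Eliminate σ: μ = (z₂·x₁ − z₁·x₂)/(z₂ − z₁) = (1.405·0.605 − (-0.7722)·1.06)/2.177 = 0.77.
Then σ = (x₂ − x₁)/(z₂ − z₁) = (1.06 − 0.605)/2.177 = 0.21.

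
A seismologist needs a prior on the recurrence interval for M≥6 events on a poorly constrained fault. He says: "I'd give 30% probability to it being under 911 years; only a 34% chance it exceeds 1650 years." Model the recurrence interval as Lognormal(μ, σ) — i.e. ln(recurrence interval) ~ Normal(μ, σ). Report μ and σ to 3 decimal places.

If T ~ Lognormal(μ,σ) then ln T ~ Normal(μ,σ), so the p-quantile of ln T is μ + z_p·σ.
ln(911) = 6.815 and ln(1650) = 7.409; z_{0.3} = -0.5244, z_{0.66} = 0.4125.
σ = (7.409 − 6.815)/(0.4125 − (-0.5244)) = 0.634.
μ = 6.815 − (-0.5244)·0.634 = 7.147.

μ ≈ 7.147, σ ≈ 0.634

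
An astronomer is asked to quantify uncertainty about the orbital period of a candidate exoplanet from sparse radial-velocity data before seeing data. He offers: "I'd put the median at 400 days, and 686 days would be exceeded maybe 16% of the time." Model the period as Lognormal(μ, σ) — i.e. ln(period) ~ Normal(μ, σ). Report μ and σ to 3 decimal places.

If T ~ Lognormal(μ,σ) then ln T ~ Normal(μ,σ), so the p-quantile of ln T is μ + z_p·σ.
ln(400) = 5.991 and ln(686) = 6.531; z_{0.5} = 0, z_{0.84} = 0.9945.
σ = (6.531 − 5.991)/(0.9945 − (0)) = 0.542.
μ = 5.991 − (0)·0.542 = 5.991.

μ ≈ 5.991, σ ≈ 0.542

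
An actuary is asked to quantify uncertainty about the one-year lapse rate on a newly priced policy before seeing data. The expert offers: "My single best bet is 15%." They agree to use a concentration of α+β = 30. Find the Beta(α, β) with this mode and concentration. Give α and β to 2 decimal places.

α = 5.20, β = 24.80

For α,β > 1 the Beta mode is (α−1)/(α+β−2). With α+β = 30, the mode is (α−1)/28.
Set (α−1)/28 = 0.15 → α = 1 + 0.15·28 = 5.20.
β = 30 − α = 24.80.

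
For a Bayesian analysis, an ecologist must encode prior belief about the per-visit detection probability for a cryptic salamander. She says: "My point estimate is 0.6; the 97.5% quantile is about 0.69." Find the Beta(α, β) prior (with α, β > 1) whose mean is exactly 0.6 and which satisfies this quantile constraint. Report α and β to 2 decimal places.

α ≈ 64.83, β ≈ 43.22

With mean 0.6 fixed, write α = 0.6s, β = 0.4s where s = α+β.
Need P(θ < 0.69) = 0.975 under Beta(0.6s, 0.4s). Normal approximation: (q−m)/√(m(1−m)/s) ≈ z_{0.975} = 1.96, so s ≈ 0.6·0.4·(1.96)²/(0.69−0.6)² = 113.8.
At s = 113.8: P(θ<0.69) ≈ 0.978. Adjusting to match 0.975 gives s ≈ 108.05.
So α = 0.6·108.05 ≈ 64.83, β = 0.4·108.05 ≈ 43.22.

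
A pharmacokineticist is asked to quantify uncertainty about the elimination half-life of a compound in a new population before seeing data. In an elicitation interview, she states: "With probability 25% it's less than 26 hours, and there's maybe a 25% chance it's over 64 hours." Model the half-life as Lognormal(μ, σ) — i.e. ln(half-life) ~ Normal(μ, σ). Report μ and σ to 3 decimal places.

μ ≈ 3.708, σ ≈ 0.668

If T ~ Lognormal(μ,σ) then ln T ~ Normal(μ,σ), so the p-quantile of ln T is μ + z_p·σ.
ln(26) = 3.258 and ln(64) = 4.159; z_{0.25} = -0.6745, z_{0.75} = 0.6745.
σ = (4.159 − 3.258)/(0.6745 − (-0.6745)) = 0.668.
μ = 3.258 − (-0.6745)·0.668 = 3.708.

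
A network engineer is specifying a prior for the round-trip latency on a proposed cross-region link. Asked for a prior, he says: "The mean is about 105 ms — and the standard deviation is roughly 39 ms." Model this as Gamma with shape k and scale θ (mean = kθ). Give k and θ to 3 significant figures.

For Gamma(k, scale θ): mean = kθ, variance = kθ², so CV = 1/√k.
CV = SD/mean = 39/105 = 0.3714, hence k = 1/CV² = 7.25.
Then θ = mean/k = 105/7.25 = 14.5.

k ≈ 7.25, θ ≈ 14.5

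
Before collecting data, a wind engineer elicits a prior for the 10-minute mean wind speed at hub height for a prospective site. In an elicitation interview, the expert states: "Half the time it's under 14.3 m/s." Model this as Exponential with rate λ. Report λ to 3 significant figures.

Exponential median = ln 2 / λ, so λ = ln 2 / 14.3 = 0.0485.

λ ≈ 0.0485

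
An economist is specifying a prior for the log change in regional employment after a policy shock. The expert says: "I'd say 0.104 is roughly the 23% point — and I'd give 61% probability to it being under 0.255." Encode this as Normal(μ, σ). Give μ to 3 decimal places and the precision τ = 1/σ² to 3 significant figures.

μ = 0.214, τ = 45.5

The p-quantile of Normal(μ,σ) is μ + z_p·σ, with z_{0.23} = -0.7388 and z_{0.61} = 0.2793.
Eliminate σ: μ = (z₂·x₁ − z₁·x₂)/(z₂ − z₁) = (0.2793·0.104 − (-0.7388)·0.255)/1.018 = 0.214.
Then σ = (x₂ − x₁)/(z₂ − z₁) = (0.255 − 0.104)/1.018 = 0.148.
Precision τ = 1/σ² = 1/0.1483² = 45.5.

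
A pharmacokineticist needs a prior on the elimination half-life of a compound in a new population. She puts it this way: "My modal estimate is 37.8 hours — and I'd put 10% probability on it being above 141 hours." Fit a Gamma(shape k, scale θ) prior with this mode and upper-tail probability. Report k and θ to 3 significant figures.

Gamma(k,θ) with k>1 has mode (k−1)θ, so θ = 37.8/(k−1).
Need P(X < 141) = 0.9 with θ tied to k this way. Start at k = 2, θ = 37.8: P(X<141) ≈ 0.887.
Too low — raise k to concentrate. Iterating converges to k ≈ 2.07.
Then θ = 37.8/(2.07−1) ≈ 35.3.

k ≈ 2.07, θ ≈ 35.3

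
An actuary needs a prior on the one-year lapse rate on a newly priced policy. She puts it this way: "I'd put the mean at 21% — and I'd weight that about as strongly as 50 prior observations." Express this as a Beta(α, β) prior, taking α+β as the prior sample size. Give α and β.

Under the effective-sample-size interpretation, Beta(α, β) has prior mean α/(α+β) and prior sample size α+β.
So α+β = 50 and α/(α+β) = 0.21, giving α = 0.21·50 = 10.5 and β = 50 − 10.5 = 39.5.

α = 10.5, β = 39.5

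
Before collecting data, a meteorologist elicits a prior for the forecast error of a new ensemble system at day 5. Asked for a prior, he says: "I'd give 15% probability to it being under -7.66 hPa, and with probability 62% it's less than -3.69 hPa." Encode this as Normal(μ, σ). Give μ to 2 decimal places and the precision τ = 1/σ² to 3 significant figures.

μ = -4.59, τ = 0.114

The p-quantile of Normal(μ,σ) is μ + z_p·σ, with z_{0.15} = -1.036 and z_{0.62} = 0.3055.
Eliminate σ: μ = (z₂·x₁ − z₁·x₂)/(z₂ − z₁) = (0.3055·-7.66 − (-1.036)·-3.69)/1.342 = -4.59.
Then σ = (x₂ − x₁)/(z₂ − z₁) = (-3.69 − -7.66)/1.342 = 2.96.
Precision τ = 1/σ² = 1/2.958² = 0.114.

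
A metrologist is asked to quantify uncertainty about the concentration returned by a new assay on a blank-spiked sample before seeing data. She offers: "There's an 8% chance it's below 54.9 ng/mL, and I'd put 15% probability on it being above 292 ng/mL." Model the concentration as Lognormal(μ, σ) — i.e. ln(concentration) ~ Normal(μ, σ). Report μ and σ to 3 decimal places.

μ ≈ 4.967, σ ≈ 0.685

If T ~ Lognormal(μ,σ) then ln T ~ Normal(μ,σ), so the p-quantile of ln T is μ + z_p·σ.
ln(54.9) = 4.006 and ln(292) = 5.677; z_{0.08} = -1.405, z_{0.85} = 1.036.
σ = (5.677 − 4.006)/(1.036 − (-1.405)) = 0.685.
μ = 4.006 − (-1.405)·0.685 = 4.967.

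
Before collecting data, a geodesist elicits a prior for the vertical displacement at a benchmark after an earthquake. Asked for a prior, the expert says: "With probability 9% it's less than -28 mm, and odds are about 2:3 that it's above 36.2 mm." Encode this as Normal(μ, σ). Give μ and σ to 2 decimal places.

For Normal(μ,σ), the p-quantile is μ + z_p·σ. Here z_{0.09} = -1.341, z_{0.6} = 0.2533.
So -28 = μ − 1.341σ and 36.2 = μ + 0.2533σ.
Subtracting: σ = (36.2 − -28)/(0.2533 − (-1.341)) = 40.27.
Then μ = -28 − (-1.341)·40.27 = 26.00.

μ = 26.00, σ = 40.27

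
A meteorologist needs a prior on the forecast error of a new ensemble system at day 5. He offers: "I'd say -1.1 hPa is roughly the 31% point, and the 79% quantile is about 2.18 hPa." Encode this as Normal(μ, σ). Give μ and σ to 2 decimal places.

μ = 0.15, σ = 2.52

The p-quantile of Normal(μ,σ) is μ + z_p·σ, with z_{0.31} = -0.4959 and z_{0.79} = 0.8064.
Eliminate σ: μ = (z₂·x₁ − z₁·x₂)/(z₂ − z₁) = (0.8064·-1.1 − (-0.4959)·2.18)/1.302 = 0.15.
Then σ = (x₂ − x₁)/(z₂ − z₁) = (2.18 − -1.1)/1.302 = 2.52.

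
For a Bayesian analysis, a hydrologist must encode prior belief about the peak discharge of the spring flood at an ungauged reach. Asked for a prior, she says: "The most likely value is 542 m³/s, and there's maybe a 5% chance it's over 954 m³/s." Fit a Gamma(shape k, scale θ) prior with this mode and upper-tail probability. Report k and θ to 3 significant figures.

k ≈ 9.72, θ ≈ 62.1

Gamma(k,θ) with k>1 has mode (k−1)θ, so θ = 542/(k−1).
Need P(X < 954) = 0.95 with θ tied to k this way. Start at k = 2, θ = 542: P(X<954) ≈ 0.525.
Too low — raise k to concentrate. Iterating converges to k ≈ 9.72.
Then θ = 542/(9.72−1) ≈ 62.1.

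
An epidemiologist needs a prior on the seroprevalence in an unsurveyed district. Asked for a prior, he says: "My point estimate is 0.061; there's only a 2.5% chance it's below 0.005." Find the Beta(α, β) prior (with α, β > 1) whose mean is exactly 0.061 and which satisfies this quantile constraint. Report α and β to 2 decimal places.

α ≈ 1.56, β ≈ 24.03

With mean 0.061 fixed, write α = 0.061s, β = 0.939s where s = α+β.
Need P(θ < 0.005) = 0.025 under Beta(0.061s, 0.939s). Normal approximation: (q−m)/√(m(1−m)/s) ≈ z_{0.025} = -1.96, so s ≈ 0.061·0.939·(-1.96)²/(0.005−0.061)² = 70.2.
At s = 70.2: P(θ<0.005) ≈ 0.000. Adjusting to match 0.025 gives s ≈ 25.60.
So α = 0.061·25.60 ≈ 1.56, β = 0.939·25.60 ≈ 24.03.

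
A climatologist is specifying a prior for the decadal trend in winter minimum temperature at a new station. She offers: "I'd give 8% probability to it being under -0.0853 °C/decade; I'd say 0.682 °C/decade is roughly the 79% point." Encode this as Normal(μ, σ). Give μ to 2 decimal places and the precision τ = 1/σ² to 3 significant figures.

The p-quantile of Normal(μ,σ) is μ + z_p·σ, with z_{0.08} = -1.405 and z_{0.79} = 0.8064.
Eliminate σ: μ = (z₂·x₁ − z₁·x₂)/(z₂ − z₁) = (0.8064·-0.0853 − (-1.405)·0.682)/2.211 = 0.40.
Then σ = (x₂ − x₁)/(z₂ − z₁) = (0.682 − -0.0853)/2.211 = 0.35.
Precision τ = 1/σ² = 1/0.347² = 8.31.

μ = 0.40, τ = 8.31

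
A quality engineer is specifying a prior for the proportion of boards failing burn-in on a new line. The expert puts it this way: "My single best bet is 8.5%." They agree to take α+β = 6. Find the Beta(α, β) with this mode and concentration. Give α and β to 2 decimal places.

α = 1.34, β = 4.66

For α,β > 1 the Beta mode is (α−1)/(α+β−2). With α+β = 6, the mode is (α−1)/4.
Set (α−1)/4 = 0.085 → α = 1 + 0.085·4 = 1.34.
β = 6 − α = 4.66.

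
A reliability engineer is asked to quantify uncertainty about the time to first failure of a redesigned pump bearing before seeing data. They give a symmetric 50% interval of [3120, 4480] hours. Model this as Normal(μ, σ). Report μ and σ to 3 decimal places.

A symmetric 50% interval runs μ ± z·σ with z = 0.6745.
Half-width = 680, so σ = 680/0.6745 = 1008.170.
μ is the interval midpoint, 3800.000.

μ = 3800.000, σ = 1008.170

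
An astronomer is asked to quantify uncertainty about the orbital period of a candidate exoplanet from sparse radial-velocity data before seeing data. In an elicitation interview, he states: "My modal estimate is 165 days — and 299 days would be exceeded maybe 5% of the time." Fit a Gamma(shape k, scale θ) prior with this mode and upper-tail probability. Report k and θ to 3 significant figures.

k ≈ 8.88, θ ≈ 20.9

Gamma(k,θ) with k>1 has mode (k−1)θ, so θ = 165/(k−1).
Need P(X < 299) = 0.95 with θ tied to k this way. Start at k = 2, θ = 165: P(X<299) ≈ 0.541.
Too low — raise k to concentrate. Iterating converges to k ≈ 8.88.
Then θ = 165/(8.88−1) ≈ 20.9.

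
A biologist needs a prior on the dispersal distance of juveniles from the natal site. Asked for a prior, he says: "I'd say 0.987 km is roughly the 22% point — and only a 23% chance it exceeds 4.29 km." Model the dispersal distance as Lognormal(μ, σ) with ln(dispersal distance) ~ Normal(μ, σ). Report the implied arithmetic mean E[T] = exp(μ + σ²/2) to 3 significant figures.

If T ~ Lognormal(μ,σ) then ln T ~ Normal(μ,σ), so the p-quantile of ln T is μ + z_p·σ.
ln(0.987) = -0.01309 and ln(4.29) = 1.456; z_{0.22} = -0.7722, z_{0.77} = 0.7388.
σ = (1.456 − -0.01309)/(0.7388 − (-0.7722)) = 0.972.
μ = -0.01309 − (-0.7722)·0.972 = 0.738.
E[T] = exp(μ + σ²/2) = exp(0.738 + 0.4728) = 3.36 km.

E[T] ≈ 3.36 km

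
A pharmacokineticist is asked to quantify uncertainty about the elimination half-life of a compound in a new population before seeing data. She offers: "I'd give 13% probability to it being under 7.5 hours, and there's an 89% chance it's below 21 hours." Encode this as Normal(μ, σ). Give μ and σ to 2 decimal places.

μ = 13.96, σ = 5.74

The p-quantile of Normal(μ,σ) is μ + z_p·σ, with z_{0.13} = -1.126 and z_{0.89} = 1.227.
Eliminate σ: μ = (z₂·x₁ − z₁·x₂)/(z₂ − z₁) = (1.227·7.5 − (-1.126)·21)/2.353 = 13.96.
Then σ = (x₂ − x₁)/(z₂ − z₁) = (21 − 7.5)/2.353 = 5.74.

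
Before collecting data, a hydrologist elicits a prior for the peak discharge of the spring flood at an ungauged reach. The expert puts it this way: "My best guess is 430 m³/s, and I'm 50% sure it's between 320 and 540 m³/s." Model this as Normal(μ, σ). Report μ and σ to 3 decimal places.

A symmetric 50% interval runs μ ± z·σ with z = 0.6745.
Half-width = 110, so σ = 110/0.6745 = 163.086.
μ is the stated best guess, 430.000.

μ = 430.000, σ = 163.086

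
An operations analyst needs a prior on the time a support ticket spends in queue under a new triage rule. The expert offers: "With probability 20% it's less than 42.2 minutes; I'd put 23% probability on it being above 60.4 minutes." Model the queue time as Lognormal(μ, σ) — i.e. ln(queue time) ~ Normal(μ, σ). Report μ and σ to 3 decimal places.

If T ~ Lognormal(μ,σ) then ln T ~ Normal(μ,σ), so the p-quantile of ln T is μ + z_p·σ.
ln(42.2) = 3.742 and ln(60.4) = 4.101; z_{0.2} = -0.8416, z_{0.77} = 0.7388.
σ = (4.101 − 3.742)/(0.7388 − (-0.8416)) = 0.227.
μ = 3.742 − (-0.8416)·0.227 = 3.933.

μ ≈ 3.933, σ ≈ 0.227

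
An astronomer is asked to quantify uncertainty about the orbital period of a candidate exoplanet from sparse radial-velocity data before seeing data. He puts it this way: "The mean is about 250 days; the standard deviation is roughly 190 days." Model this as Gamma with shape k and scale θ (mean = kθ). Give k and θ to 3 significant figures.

k ≈ 1.73, θ ≈ 144

For Gamma(k, scale θ): mean = kθ, variance = kθ², so CV = 1/√k.
CV = SD/mean = 190/250 = 0.76, hence k = 1/CV² = 1.73.
Then θ = mean/k = 250/1.73 = 144.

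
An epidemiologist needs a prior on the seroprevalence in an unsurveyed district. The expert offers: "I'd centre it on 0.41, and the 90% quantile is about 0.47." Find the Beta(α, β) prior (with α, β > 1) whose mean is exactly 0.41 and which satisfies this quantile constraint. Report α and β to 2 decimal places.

α ≈ 45.63, β ≈ 65.66

With mean 0.41 fixed, write α = 0.41s, β = 0.59s where s = α+β.
Need P(θ < 0.47) = 0.9 under Beta(0.41s, 0.59s). Normal approximation: (q−m)/√(m(1−m)/s) ≈ z_{0.9} = 1.28, so s ≈ 0.41·0.59·(1.28)²/(0.47−0.41)² = 110.4.
At s = 110.4: P(θ<0.47) ≈ 0.899. Adjusting to match 0.9 gives s ≈ 111.30.
So α = 0.41·111.30 ≈ 45.63, β = 0.59·111.30 ≈ 65.66.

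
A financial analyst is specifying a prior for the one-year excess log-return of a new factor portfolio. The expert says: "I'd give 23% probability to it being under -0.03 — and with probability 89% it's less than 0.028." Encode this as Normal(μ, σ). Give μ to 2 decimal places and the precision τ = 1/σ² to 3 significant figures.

The p-quantile of Normal(μ,σ) is μ + z_p·σ, with z_{0.23} = -0.7388 and z_{0.89} = 1.227.
Eliminate σ: μ = (z₂·x₁ − z₁·x₂)/(z₂ − z₁) = (1.227·-0.03 − (-0.7388)·0.028)/1.965 = -0.01.
Then σ = (x₂ − x₁)/(z₂ − z₁) = (0.028 − -0.03)/1.965 = 0.03.
Precision τ = 1/σ² = 1/0.02951² = 1150.

μ = -0.01, τ = 1150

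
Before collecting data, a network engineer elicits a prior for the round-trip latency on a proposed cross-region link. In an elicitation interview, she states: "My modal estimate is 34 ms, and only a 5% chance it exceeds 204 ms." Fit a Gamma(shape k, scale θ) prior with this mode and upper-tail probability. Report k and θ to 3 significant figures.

Gamma(k,θ) with k>1 has mode (k−1)θ, so θ = 34/(k−1).
Need P(X < 204) = 0.95 with θ tied to k this way. Start at k = 2, θ = 34: P(X<204) ≈ 0.983.
Too high — lower k to spread out. Iterating converges to k ≈ 1.71.
Then θ = 34/(1.71−1) ≈ 47.8.

k ≈ 1.71, θ ≈ 47.8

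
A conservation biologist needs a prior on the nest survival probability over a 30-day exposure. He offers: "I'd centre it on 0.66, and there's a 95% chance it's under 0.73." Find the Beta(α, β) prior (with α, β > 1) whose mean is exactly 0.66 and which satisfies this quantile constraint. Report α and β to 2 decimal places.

With mean 0.66 fixed, write α = 0.66s, β = 0.34s where s = α+β.
Need P(θ < 0.73) = 0.95 under Beta(0.66s, 0.34s). Normal approximation: (q−m)/√(m(1−m)/s) ≈ z_{0.95} = 1.64, so s ≈ 0.66·0.34·(1.64)²/(0.73−0.66)² = 123.9.
At s = 123.9: P(θ<0.73) ≈ 0.954. Adjusting to match 0.95 gives s ≈ 117.61.
So α = 0.66·117.61 ≈ 77.62, β = 0.34·117.61 ≈ 39.99.

α ≈ 77.62, β ≈ 39.99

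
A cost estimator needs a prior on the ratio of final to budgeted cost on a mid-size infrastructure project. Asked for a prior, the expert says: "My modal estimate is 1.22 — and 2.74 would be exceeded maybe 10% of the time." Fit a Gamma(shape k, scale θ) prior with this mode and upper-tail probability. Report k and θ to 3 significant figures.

k ≈ 3.94, θ ≈ 0.415

Gamma(k,θ) with k>1 has mode (k−1)θ, so θ = 1.22/(k−1).
Need P(X < 2.74) = 0.9 with θ tied to k this way. Start at k = 2, θ = 1.22: P(X<2.74) ≈ 0.656.
Too low — raise k to concentrate. Iterating converges to k ≈ 3.94.
Then θ = 1.22/(3.94−1) ≈ 0.415.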